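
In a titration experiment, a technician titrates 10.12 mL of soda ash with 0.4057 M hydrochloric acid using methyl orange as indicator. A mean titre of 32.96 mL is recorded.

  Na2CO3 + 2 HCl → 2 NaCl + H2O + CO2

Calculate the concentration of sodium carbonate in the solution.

n(HCl) = 0.03296 L × 0.4057 mol/L = 0.01337 mol
From the 1:2 mole ratio, n(Na2CO3) = 1/2 × 0.01337 = 6.686 × 10^-3 mol
[Na2CO3] = 6.686 × 10^-3 mol / 0.01012 L = 0.6607 mol/L

0.6607 M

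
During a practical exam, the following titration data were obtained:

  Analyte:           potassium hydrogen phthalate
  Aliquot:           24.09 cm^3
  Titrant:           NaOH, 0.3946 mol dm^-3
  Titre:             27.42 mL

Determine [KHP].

0.4491 mol/L

KHC8H4O4 + NaOH → KNaC8H4O4 + H2O
n(NaOH) = 0.02742 L × 0.3946 mol/L = 0.01082 mol
n(KHC8H4O4) = 0.01082 mol (1:1 mole ratio)
[KHC8H4O4] = 0.01082 mol / 0.02409 L = 0.4491 mol/L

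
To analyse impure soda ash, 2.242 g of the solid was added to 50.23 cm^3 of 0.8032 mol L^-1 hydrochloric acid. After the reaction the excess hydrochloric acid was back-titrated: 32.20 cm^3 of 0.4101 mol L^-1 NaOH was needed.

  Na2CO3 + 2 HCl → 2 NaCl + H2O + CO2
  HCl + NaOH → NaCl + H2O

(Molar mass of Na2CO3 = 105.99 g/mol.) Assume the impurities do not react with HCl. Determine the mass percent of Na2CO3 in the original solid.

64.15 %

n(HCl) added = 0.05023 × 0.8032 = 0.04034 mol
n(NaOH) used in back-titration = 0.03220 × 0.4101 = 0.01321 mol
n(HCl) left over = 0.01321 mol (1:1 ratio)
n(HCl) consumed by analyte = 0.04034 − 0.01321 = 0.02714 mol
From the 1:2 ratio, n(Na2CO3) = 1/2 × 0.02714 = 0.01357 mol
mass of Na2CO3 = 0.01357 × 105.99 = 1.438 g
% Na2CO3 = 1.438 / 2.242 × 100 = 64.15 %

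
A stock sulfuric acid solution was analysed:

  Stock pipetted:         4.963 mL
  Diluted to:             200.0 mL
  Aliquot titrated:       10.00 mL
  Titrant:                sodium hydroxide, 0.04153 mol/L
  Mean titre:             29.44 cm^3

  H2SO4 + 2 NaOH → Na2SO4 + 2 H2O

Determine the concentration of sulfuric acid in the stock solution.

2.464 mol/L

n(NaOH) = 0.02944 × 0.04153 = 1.223 × 10^-3 mol
From the 1:2 ratio, n(H2SO4) in the aliquot = 1/2 × 1.223 × 10^-3 = 6.113 × 10^-4 mol
[H2SO4]_dilute = 6.113 × 10^-4 / 0.01000 = 0.06113 mol/L
Dilution factor = 200.0 / 4.963 = 40.30
[H2SO4]_stock = 0.06113 × 40.30 = 2.464 mol/L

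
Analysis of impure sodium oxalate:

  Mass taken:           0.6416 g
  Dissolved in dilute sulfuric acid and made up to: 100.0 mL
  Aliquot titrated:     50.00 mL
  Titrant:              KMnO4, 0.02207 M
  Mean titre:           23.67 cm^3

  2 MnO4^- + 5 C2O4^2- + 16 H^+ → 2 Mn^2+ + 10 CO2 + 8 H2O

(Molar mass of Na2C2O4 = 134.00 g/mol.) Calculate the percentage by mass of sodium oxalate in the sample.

54.55 %

n(KMnO4) per titration = 0.02367 × 0.02207 = 5.224 × 10^-4 mol
From the 5:2 ratio, n(Na2C2O4) in each aliquot = 5/2 × 5.224 × 10^-4 = 1.306 × 10^-3 mol
n(Na2C2O4) in the whole flask = 1.306 × 10^-3 × 100.0/50.00 = 2.612 × 10^-3 mol
mass of Na2C2O4 = 2.612 × 10^-3 × 134.00 = 0.3500 g
% Na2C2O4 = 0.3500 / 0.6416 × 100 = 54.55 %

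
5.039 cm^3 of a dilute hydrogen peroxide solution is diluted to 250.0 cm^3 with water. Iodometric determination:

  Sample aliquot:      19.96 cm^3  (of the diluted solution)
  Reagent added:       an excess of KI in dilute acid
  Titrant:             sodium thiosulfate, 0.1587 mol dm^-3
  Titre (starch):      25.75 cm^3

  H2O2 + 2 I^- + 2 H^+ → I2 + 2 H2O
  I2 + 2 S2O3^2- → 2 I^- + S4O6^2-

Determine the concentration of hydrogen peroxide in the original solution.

n(S2O3^2-) = 0.02575 × 0.1587 = 4.087 × 10^-3 mol
n(I2) = n(S2O3^2-)/2 = 2.043 × 10^-3 mol
n(H2O2) in the aliquot = 2.043 × 10^-3 mol (1:1 ratio)
[H2O2]_dilute = 2.043 × 10^-3 / 0.01996 = 0.1024 mol/L
[H2O2]_original = 0.1024 × 250.0/5.039 = 5.079 mol/L

5.079 mol/L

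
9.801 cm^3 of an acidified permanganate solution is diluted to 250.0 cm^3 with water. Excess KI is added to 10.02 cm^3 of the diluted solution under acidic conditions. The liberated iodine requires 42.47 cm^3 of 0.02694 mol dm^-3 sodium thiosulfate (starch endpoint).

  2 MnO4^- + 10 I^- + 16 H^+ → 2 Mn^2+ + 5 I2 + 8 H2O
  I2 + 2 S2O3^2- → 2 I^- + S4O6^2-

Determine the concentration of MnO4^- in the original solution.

0.5825 mol/L

n(S2O3^2-) = 0.04247 × 0.02694 = 1.144 × 10^-3 mol
n(I2) = n(S2O3^2-)/2 = 5.721 × 10^-4 mol
From the 2:5 ratio, n(MnO4^-) in the aliquot = 2/5 × 5.721 × 10^-4 = 2.288 × 10^-4 mol
[MnO4^-]_dilute = 2.288 × 10^-4 / 0.01002 = 0.02284 mol/L
[MnO4^-]_original = 0.02284 × 250.0/9.801 = 0.5825 mol/L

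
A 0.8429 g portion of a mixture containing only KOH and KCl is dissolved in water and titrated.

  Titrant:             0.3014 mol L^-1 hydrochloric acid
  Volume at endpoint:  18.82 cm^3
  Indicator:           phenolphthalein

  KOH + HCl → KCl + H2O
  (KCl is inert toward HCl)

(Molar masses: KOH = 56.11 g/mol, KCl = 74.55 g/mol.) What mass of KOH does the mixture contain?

n(HCl) = 0.01882 × 0.3014 = 5.672 × 10^-3 mol
Let x = n(KOH), y = n(KCl).
Titrant: 1x = 5.672 × 10^-3;  mass: 56.11x + 74.55y = 0.8429
Solving, x = 5.672 × 10^-3 mol, y = 7.037 × 10^-3 mol
mass of KOH = 5.672 × 10^-3 × 56.11 = 0.3183 g

0.3183 g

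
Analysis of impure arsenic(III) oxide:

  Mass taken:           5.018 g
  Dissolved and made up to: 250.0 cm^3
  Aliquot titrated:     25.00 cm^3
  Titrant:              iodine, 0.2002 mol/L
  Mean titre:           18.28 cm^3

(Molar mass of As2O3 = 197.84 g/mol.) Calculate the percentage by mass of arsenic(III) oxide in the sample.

72.14 %

As2O3 + 2 I2 + 2 H2O → As2O5 + 4 HI
n(I2) per titration = 0.01828 × 0.2002 = 3.660 × 10^-3 mol
From the 1:2 ratio, n(As2O3) in each aliquot = 1/2 × 3.660 × 10^-3 = 1.830 × 10^-3 mol
n(As2O3) in the whole flask = 1.830 × 10^-3 × 250.0/25.00 = 0.01830 mol
mass of As2O3 = 0.01830 × 197.84 = 3.620 g
% As2O3 = 3.620 / 5.018 × 100 = 72.14 %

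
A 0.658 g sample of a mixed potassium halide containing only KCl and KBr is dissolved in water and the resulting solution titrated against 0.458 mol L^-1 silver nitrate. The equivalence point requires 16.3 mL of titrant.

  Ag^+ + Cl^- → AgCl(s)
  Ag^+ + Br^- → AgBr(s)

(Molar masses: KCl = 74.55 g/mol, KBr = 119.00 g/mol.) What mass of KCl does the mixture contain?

n(AgNO3) = 0.0163 × 0.458 = 7.47 × 10^-3 mol
Let x = n(KCl), y = n(KBr).
Titrant: 1x + 1y = 7.47 × 10^-3;  mass: 74.55x + 119.00y = 0.658
Solving, x = 5.18 × 10^-3 mol, y = 2.28 × 10^-3 mol
mass of KCl = 5.18 × 10^-3 × 74.55 = 0.386 g

0.386 g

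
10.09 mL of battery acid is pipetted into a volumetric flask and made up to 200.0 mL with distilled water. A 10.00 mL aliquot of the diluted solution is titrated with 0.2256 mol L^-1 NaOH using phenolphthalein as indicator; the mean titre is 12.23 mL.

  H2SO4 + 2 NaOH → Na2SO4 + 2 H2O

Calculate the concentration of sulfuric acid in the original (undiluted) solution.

2.734 mol/L

n(NaOH) = 0.01223 × 0.2256 = 2.759 × 10^-3 mol
From the 1:2 ratio, n(H2SO4) in the aliquot = 1/2 × 2.759 × 10^-3 = 1.380 × 10^-3 mol
[H2SO4]_dilute = 1.380 × 10^-3 / 0.01000 = 0.1380 mol/L
Dilution factor = 200.0 / 10.09 = 19.82
[H2SO4]_stock = 0.1380 × 19.82 = 2.734 mol/L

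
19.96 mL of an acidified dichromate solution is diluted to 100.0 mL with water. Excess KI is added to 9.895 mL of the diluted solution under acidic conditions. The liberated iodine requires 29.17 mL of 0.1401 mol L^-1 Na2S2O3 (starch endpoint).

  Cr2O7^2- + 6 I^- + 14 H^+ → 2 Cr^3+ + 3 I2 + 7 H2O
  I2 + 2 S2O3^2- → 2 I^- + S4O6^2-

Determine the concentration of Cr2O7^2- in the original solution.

0.3449 mol/L

n(S2O3^2-) = 0.02917 × 0.1401 = 4.087 × 10^-3 mol
n(I2) = n(S2O3^2-)/2 = 2.043 × 10^-3 mol
From the 1:3 ratio, n(Cr2O7^2-) in the aliquot = 1/3 × 2.043 × 10^-3 = 6.811 × 10^-4 mol
[Cr2O7^2-]_dilute = 6.811 × 10^-4 / 0.009895 = 0.06883 mol/L
[Cr2O7^2-]_original = 0.06883 × 100.0/19.96 = 0.3449 mol/L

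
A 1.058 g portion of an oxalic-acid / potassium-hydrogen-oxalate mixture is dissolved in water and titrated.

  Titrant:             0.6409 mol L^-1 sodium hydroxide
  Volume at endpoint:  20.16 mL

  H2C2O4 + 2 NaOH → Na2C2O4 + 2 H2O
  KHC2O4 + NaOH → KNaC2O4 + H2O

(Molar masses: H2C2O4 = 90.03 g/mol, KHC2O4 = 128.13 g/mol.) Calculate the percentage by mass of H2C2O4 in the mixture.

n(NaOH) = 0.02016 × 0.6409 = 0.01292 mol
Let x = n(H2C2O4), y = n(KHC2O4).
Titrant: 2x + 1y = 0.01292;  mass: 90.03x + 128.13y = 1.058
Solving, x = 3.594 × 10^-3 mol, y = 5.732 × 10^-3 mol
mass of H2C2O4 = 3.594 × 10^-3 × 90.03 = 0.3236 g
% H2C2O4 = 0.3236 / 1.058 × 100 = 30.59 %

30.59 %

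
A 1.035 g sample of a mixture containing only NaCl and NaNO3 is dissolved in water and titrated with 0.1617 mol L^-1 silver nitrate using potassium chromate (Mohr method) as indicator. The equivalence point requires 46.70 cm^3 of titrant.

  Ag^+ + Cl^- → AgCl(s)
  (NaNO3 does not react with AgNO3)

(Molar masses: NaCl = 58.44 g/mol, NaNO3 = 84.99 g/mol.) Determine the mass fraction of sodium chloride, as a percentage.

42.64 %

n(AgNO3) = 0.04670 × 0.1617 = 7.551 × 10^-3 mol
Let x = n(NaCl), y = n(NaNO3).
Titrant: 1x = 7.551 × 10^-3;  mass: 58.44x + 84.99y = 1.035
Solving, x = 7.551 × 10^-3 mol, y = 6.985 × 10^-3 mol
mass of NaCl = 7.551 × 10^-3 × 58.44 = 0.4413 g
% NaCl = 0.4413 / 1.035 × 100 = 42.64 %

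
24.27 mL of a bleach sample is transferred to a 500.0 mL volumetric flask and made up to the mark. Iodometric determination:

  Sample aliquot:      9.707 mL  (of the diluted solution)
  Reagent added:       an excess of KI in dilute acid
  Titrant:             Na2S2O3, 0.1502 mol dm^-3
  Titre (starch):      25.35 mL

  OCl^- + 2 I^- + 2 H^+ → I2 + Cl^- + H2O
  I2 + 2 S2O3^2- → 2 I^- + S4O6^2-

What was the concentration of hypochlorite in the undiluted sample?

4.040 mol/L

n(S2O3^2-) = 0.02535 × 0.1502 = 3.808 × 10^-3 mol
n(I2) = n(S2O3^2-)/2 = 1.904 × 10^-3 mol
n(OCl^-) in the aliquot = 1.904 × 10^-3 mol (1:1 ratio)
[OCl^-]_dilute = 1.904 × 10^-3 / 0.009707 = 0.1961 mol/L
[OCl^-]_original = 0.1961 × 500.0/24.27 = 4.040 mol/L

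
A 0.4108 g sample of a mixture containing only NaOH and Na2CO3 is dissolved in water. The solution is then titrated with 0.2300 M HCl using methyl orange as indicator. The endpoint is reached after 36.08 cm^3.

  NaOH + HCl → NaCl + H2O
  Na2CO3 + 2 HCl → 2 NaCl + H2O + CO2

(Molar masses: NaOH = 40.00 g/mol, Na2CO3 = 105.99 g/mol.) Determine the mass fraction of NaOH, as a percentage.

n(HCl) = 0.03608 × 0.2300 = 8.298 × 10^-3 mol
Let x = n(NaOH), y = n(Na2CO3).
Titrant: 1x + 2y = 8.298 × 10^-3;  mass: 40.00x + 105.99y = 0.4108
Solving, x = 2.230 × 10^-3 mol, y = 3.034 × 10^-3 mol
mass of NaOH = 2.230 × 10^-3 × 40.00 = 0.08918 g
% NaOH = 0.08918 / 0.4108 × 100 = 21.71 %

21.71 %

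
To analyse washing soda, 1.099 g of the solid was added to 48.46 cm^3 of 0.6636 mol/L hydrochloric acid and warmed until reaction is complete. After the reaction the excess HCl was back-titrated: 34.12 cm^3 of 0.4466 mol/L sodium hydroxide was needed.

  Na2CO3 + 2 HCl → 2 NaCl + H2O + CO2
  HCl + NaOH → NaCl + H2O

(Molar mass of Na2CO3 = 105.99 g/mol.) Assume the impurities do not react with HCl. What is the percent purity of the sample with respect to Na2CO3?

n(HCl) added = 0.04846 × 0.6636 = 0.03216 mol
n(NaOH) used in back-titration = 0.03412 × 0.4466 = 0.01524 mol
n(HCl) left over = 0.01524 mol (1:1 ratio)
n(HCl) consumed by analyte = 0.03216 − 0.01524 = 0.01692 mol
From the 1:2 ratio, n(Na2CO3) = 1/2 × 0.01692 = 8.460 × 10^-3 mol
mass of Na2CO3 = 8.460 × 10^-3 × 105.99 = 0.8967 g
% Na2CO3 = 0.8967 / 1.099 × 100 = 81.59 %

81.59 %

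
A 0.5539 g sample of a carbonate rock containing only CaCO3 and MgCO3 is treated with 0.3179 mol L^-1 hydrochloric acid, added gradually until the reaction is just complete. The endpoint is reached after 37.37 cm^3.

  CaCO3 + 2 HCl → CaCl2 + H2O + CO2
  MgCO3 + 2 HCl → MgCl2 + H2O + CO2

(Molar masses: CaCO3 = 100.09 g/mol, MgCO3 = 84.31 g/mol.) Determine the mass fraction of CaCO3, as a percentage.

n(HCl) = 0.03737 × 0.3179 = 0.01188 mol
Let x = n(CaCO3), y = n(MgCO3).
Titrant: 2x + 2y = 0.01188;  mass: 100.09x + 84.31y = 0.5539
Solving, x = 3.365 × 10^-3 mol, y = 2.575 × 10^-3 mol
mass of CaCO3 = 3.365 × 10^-3 × 100.09 = 0.3368 g
% CaCO3 = 0.3368 / 0.5539 × 100 = 60.81 %

60.81 %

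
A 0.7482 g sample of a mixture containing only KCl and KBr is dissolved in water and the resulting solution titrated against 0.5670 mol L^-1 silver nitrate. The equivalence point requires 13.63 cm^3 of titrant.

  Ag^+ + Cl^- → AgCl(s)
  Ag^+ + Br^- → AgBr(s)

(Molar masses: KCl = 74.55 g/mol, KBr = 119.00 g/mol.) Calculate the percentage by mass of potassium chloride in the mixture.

38.43 %

n(AgNO3) = 0.01363 × 0.5670 = 7.728 × 10^-3 mol
Let x = n(KCl), y = n(KBr).
Titrant: 1x + 1y = 7.728 × 10^-3;  mass: 74.55x + 119.00y = 0.7482
Solving, x = 3.857 × 10^-3 mol, y = 3.871 × 10^-3 mol
mass of KCl = 3.857 × 10^-3 × 74.55 = 0.2876 g
% KCl = 0.2876 / 0.7482 × 100 = 38.43 %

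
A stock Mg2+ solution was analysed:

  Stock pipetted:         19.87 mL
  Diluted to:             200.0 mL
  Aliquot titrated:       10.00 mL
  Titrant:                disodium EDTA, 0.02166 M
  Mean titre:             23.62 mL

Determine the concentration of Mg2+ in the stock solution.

0.5150 M

Mg^2+ + EDTA^4- → [Mg(EDTA)]^2-
n(EDTA) = 0.02362 × 0.02166 = 5.116 × 10^-4 mol
n(Mg2+) in the aliquot = 5.116 × 10^-4 mol (1:1 ratio)
[Mg2+]_dilute = 5.116 × 10^-4 / 0.01000 = 0.05116 mol/L
Dilution factor = 200.0 / 19.87 = 10.07
[Mg2+]_stock = 0.05116 × 10.07 = 0.5150 mol/L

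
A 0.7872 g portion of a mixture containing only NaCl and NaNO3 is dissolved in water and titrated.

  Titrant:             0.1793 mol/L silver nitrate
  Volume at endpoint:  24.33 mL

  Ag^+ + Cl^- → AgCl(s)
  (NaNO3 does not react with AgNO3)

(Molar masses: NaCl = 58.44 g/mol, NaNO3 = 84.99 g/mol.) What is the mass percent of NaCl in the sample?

32.39 %

n(AgNO3) = 0.02433 × 0.1793 = 4.362 × 10^-3 mol
Let x = n(NaCl), y = n(NaNO3).
Titrant: 1x = 4.362 × 10^-3;  mass: 58.44x + 84.99y = 0.7872
Solving, x = 4.362 × 10^-3 mol, y = 6.263 × 10^-3 mol
mass of NaCl = 4.362 × 10^-3 × 58.44 = 0.2549 g
% NaCl = 0.2549 / 0.7872 × 100 = 32.39 %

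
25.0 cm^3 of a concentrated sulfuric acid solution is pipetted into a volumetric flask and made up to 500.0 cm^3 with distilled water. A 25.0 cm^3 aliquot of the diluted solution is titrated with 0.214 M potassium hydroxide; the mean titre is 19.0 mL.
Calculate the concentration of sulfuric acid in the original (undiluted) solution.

1.63 M

H2SO4 + 2 KOH → K2SO4 + 2 H2O
n(KOH) = 0.0190 × 0.214 = 4.07 × 10^-3 mol
From the 1:2 ratio, n(H2SO4) in the aliquot = 1/2 × 4.07 × 10^-3 = 2.03 × 10^-3 mol
[H2SO4]_dilute = 2.03 × 10^-3 / 0.0250 = 0.0813 mol/L
Dilution factor = 500.0 / 25.0 = 20.00
[H2SO4]_stock = 0.0813 × 20.00 = 1.63 mol/L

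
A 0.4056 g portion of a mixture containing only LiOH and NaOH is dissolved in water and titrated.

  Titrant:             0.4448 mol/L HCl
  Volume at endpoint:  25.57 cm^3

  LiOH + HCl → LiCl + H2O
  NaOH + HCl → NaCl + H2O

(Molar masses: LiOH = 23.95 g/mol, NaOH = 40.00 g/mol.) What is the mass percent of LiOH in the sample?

18.15 %

n(HCl) = 0.02557 × 0.4448 = 0.01137 mol
Let x = n(LiOH), y = n(NaOH).
Titrant: 1x + 1y = 0.01137;  mass: 23.95x + 40.00y = 0.4056
Solving, x = 3.074 × 10^-3 mol, y = 8.299 × 10^-3 mol
mass of LiOH = 3.074 × 10^-3 × 23.95 = 0.07363 g
% LiOH = 0.07363 / 0.4056 × 100 = 18.15 %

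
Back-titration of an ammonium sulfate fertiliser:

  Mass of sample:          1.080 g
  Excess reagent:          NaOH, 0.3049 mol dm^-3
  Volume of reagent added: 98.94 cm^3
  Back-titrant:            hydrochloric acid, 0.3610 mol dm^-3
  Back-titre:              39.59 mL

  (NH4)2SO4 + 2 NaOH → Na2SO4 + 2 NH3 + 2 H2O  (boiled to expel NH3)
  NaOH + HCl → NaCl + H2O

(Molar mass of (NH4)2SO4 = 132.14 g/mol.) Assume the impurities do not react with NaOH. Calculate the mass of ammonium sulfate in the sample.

1.049 g

n(NaOH) added = 0.09894 × 0.3049 = 0.03017 mol
n(HCl) used in back-titration = 0.03959 × 0.3610 = 0.01429 mol
n(NaOH) left over = 0.01429 mol (1:1 ratio)
n(NaOH) consumed by analyte = 0.03017 − 0.01429 = 0.01587 mol
From the 1:2 ratio, n((NH4)2SO4) = 1/2 × 0.01587 = 7.937 × 10^-3 mol
mass of (NH4)2SO4 = 7.937 × 10^-3 × 132.14 = 1.049 g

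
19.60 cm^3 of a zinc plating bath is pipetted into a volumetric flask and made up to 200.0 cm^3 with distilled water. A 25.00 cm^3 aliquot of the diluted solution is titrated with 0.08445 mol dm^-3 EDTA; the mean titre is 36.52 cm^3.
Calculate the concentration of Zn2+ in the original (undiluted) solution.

1.259 mol/L

Zn^2+ + EDTA^4- → [Zn(EDTA)]^2-
n(EDTA) = 0.03652 × 0.08445 = 3.084 × 10^-3 mol
n(Zn2+) in the aliquot = 3.084 × 10^-3 mol (1:1 ratio)
[Zn2+]_dilute = 3.084 × 10^-3 / 0.02500 = 0.1234 mol/L
Dilution factor = 200.0 / 19.60 = 10.20
[Zn2+]_stock = 0.1234 × 10.20 = 1.259 mol/L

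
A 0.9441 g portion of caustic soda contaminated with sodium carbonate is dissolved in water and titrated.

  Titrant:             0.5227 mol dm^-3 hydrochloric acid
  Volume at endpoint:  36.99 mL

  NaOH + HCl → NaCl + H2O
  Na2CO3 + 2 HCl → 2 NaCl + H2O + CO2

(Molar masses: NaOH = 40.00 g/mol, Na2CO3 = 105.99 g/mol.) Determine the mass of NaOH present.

0.2479 g

n(HCl) = 0.03699 × 0.5227 = 0.01933 mol
Let x = n(NaOH), y = n(Na2CO3).
Titrant: 1x + 2y = 0.01933;  mass: 40.00x + 105.99y = 0.9441
Solving, x = 6.198 × 10^-3 mol, y = 6.568 × 10^-3 mol
mass of NaOH = 6.198 × 10^-3 × 40.00 = 0.2479 g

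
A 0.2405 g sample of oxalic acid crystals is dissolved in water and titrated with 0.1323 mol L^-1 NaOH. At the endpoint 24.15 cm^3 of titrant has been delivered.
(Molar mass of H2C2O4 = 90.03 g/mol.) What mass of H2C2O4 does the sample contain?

0.1438 g

H2C2O4 + 2 NaOH → Na2C2O4 + 2 H2O
n(NaOH) = 0.02415 L × 0.1323 mol/L = 3.195 × 10^-3 mol
From the 1:2 ratio, n(H2C2O4) = 1/2 × 3.195 × 10^-3 = 1.598 × 10^-3 mol
mass of H2C2O4 = 1.598 × 10^-3 × 90.03 g/mol = 0.1438 g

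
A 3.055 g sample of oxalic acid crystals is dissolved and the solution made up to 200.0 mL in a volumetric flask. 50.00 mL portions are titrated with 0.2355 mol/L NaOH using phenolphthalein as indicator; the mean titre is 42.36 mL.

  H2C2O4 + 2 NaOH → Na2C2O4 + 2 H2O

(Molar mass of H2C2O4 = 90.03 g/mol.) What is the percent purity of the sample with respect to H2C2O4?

58.80 %

n(NaOH) per titration = 0.04236 × 0.2355 = 9.976 × 10^-3 mol
From the 1:2 ratio, n(H2C2O4) in each aliquot = 1/2 × 9.976 × 10^-3 = 4.988 × 10^-3 mol
n(H2C2O4) in the whole flask = 4.988 × 10^-3 × 200.0/50.00 = 0.01995 mol
mass of H2C2O4 = 0.01995 × 90.03 = 1.796 g
% H2C2O4 = 1.796 / 3.055 × 100 = 58.80 %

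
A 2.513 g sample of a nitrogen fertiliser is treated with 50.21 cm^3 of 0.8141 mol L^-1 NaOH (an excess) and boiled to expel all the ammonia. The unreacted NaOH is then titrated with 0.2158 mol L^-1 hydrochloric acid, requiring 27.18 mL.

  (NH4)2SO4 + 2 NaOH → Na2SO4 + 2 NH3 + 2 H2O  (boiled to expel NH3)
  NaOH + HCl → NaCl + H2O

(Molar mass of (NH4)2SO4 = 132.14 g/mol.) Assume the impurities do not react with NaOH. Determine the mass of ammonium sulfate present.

2.313 g

n(NaOH) added = 0.05021 × 0.8141 = 0.04088 mol
n(HCl) used in back-titration = 0.02718 × 0.2158 = 5.865 × 10^-3 mol
n(NaOH) left over = 5.865 × 10^-3 mol (1:1 ratio)
n(NaOH) consumed by analyte = 0.04088 − 5.865 × 10^-3 = 0.03501 mol
From the 1:2 ratio, n((NH4)2SO4) = 1/2 × 0.03501 = 0.01751 mol
mass of (NH4)2SO4 = 0.01751 × 132.14 = 2.313 g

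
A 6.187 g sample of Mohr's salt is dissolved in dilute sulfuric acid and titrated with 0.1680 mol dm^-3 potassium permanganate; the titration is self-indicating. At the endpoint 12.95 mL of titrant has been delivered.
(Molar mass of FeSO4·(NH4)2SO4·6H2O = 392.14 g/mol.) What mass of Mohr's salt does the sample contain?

4.266 g

MnO4^- + 5 Fe^2+ + 8 H^+ → Mn^2+ + 5 Fe^3+ + 4 H2O
n(KMnO4) = 0.01295 L × 0.1680 mol/L = 2.176 × 10^-3 mol
From the 5:1 ratio, n(FeSO4·(NH4)2SO4·6H2O) = 5/1 × 2.176 × 10^-3 = 0.01088 mol
mass of FeSO4·(NH4)2SO4·6H2O = 0.01088 × 392.14 g/mol = 4.266 g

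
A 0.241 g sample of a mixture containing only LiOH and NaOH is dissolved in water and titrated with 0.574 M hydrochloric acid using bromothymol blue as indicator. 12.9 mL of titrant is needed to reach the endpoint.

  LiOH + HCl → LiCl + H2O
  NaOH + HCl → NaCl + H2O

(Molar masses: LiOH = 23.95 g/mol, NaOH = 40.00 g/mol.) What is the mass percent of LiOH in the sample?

34.2 %

n(HCl) = 0.0129 × 0.574 = 7.40 × 10^-3 mol
Let x = n(LiOH), y = n(NaOH).
Titrant: 1x + 1y = 7.40 × 10^-3;  mass: 23.95x + 40.00y = 0.241
Solving, x = 3.44 × 10^-3 mol, y = 3.97 × 10^-3 mol
mass of LiOH = 3.44 × 10^-3 × 23.95 = 0.0823 g
% LiOH = 0.0823 / 0.241 × 100 = 34.2 %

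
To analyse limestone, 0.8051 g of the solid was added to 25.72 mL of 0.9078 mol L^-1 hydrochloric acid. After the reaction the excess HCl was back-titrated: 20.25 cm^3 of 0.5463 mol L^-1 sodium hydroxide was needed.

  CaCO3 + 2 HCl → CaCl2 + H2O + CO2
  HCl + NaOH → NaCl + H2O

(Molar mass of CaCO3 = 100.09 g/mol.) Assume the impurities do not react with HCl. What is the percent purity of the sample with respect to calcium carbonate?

76.37 %

n(HCl) added = 0.02572 × 0.9078 = 0.02335 mol
n(NaOH) used in back-titration = 0.02025 × 0.5463 = 0.01106 mol
n(HCl) left over = 0.01106 mol (1:1 ratio)
n(HCl) consumed by analyte = 0.02335 − 0.01106 = 0.01229 mol
From the 1:2 ratio, n(CaCO3) = 1/2 × 0.01229 = 6.143 × 10^-3 mol
mass of CaCO3 = 6.143 × 10^-3 × 100.09 = 0.6149 g
% CaCO3 = 0.6149 / 0.8051 × 100 = 76.37 %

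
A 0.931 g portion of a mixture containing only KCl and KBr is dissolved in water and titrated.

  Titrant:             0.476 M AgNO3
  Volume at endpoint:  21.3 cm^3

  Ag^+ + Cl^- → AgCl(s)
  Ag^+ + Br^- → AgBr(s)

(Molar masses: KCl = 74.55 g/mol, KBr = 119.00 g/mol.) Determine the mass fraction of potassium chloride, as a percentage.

n(AgNO3) = 0.0213 × 0.476 = 0.0101 mol
Let x = n(KCl), y = n(KBr).
Titrant: 1x + 1y = 0.0101;  mass: 74.55x + 119.00y = 0.931
Solving, x = 6.20 × 10^-3 mol, y = 3.94 × 10^-3 mol
mass of KCl = 6.20 × 10^-3 × 74.55 = 0.462 g
% KCl = 0.462 / 0.931 × 100 = 49.6 %

49.6 %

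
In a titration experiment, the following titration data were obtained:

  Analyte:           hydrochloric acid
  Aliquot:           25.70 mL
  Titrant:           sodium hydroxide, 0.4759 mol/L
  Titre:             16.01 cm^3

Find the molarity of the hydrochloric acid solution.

HCl + NaOH → NaCl + H2O
n(NaOH) = 0.01601 L × 0.4759 mol/L = 7.619 × 10^-3 mol
n(HCl) = 7.619 × 10^-3 mol (1:1 mole ratio)
[HCl] = 7.619 × 10^-3 mol / 0.02570 L = 0.2965 mol/L

0.2965 mol/L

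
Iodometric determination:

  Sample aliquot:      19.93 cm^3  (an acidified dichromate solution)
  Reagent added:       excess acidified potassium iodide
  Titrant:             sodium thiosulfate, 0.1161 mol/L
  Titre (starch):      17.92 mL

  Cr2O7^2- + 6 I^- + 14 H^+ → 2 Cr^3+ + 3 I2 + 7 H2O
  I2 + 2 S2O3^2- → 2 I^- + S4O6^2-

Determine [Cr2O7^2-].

0.01740 mol/L

n(S2O3^2-) = 0.01792 × 0.1161 = 2.081 × 10^-3 mol
n(I2) = n(S2O3^2-)/2 = 1.040 × 10^-3 mol
From the 1:3 ratio, n(Cr2O7^2-) in the aliquot = 1/3 × 1.040 × 10^-3 = 3.468 × 10^-4 mol
[Cr2O7^2-] = 3.468 × 10^-4 / 0.01993 = 0.01740 mol/L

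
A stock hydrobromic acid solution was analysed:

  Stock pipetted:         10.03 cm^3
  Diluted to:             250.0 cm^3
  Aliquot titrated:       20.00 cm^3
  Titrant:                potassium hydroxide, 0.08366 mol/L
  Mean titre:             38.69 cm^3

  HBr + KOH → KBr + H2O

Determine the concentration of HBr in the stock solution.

n(KOH) = 0.03869 × 0.08366 = 3.237 × 10^-3 mol
n(HBr) in the aliquot = 3.237 × 10^-3 mol (1:1 ratio)
[HBr]_dilute = 3.237 × 10^-3 / 0.02000 = 0.1618 mol/L
Dilution factor = 250.0 / 10.03 = 24.93
[HBr]_stock = 0.1618 × 24.93 = 4.034 mol/L

4.034 mol/L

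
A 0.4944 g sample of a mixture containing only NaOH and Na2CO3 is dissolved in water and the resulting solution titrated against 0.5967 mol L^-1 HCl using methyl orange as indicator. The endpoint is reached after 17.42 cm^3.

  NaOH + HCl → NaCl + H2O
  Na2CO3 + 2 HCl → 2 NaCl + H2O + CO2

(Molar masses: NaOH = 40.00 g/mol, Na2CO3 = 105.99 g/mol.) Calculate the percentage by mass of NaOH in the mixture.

n(HCl) = 0.01742 × 0.5967 = 0.01039 mol
Let x = n(NaOH), y = n(Na2CO3).
Titrant: 1x + 2y = 0.01039;  mass: 40.00x + 105.99y = 0.4944
Solving, x = 4.345 × 10^-3 mol, y = 3.025 × 10^-3 mol
mass of NaOH = 4.345 × 10^-3 × 40.00 = 0.1738 g
% NaOH = 0.1738 / 0.4944 × 100 = 35.15 %

35.15 %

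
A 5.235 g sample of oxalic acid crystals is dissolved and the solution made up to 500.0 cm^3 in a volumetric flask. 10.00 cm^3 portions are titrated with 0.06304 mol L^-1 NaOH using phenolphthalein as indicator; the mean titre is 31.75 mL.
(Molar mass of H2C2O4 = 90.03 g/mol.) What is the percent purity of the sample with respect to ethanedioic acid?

86.05 %

H2C2O4 + 2 NaOH → Na2C2O4 + 2 H2O
n(NaOH) per titration = 0.03175 × 0.06304 = 2.002 × 10^-3 mol
From the 1:2 ratio, n(H2C2O4) in each aliquot = 1/2 × 2.002 × 10^-3 = 1.001 × 10^-3 mol
n(H2C2O4) in the whole flask = 1.001 × 10^-3 × 500.0/10.00 = 0.05004 mol
mass of H2C2O4 = 0.05004 × 90.03 = 4.505 g
% H2C2O4 = 4.505 / 5.235 × 100 = 86.05 %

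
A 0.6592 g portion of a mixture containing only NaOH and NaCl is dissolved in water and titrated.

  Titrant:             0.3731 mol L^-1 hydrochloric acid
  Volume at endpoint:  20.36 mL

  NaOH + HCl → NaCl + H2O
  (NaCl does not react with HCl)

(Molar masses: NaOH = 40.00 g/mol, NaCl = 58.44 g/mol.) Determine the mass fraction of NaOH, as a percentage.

n(HCl) = 0.02036 × 0.3731 = 7.596 × 10^-3 mol
Let x = n(NaOH), y = n(NaCl).
Titrant: 1x = 7.596 × 10^-3;  mass: 40.00x + 58.44y = 0.6592
Solving, x = 7.596 × 10^-3 mol, y = 6.081 × 10^-3 mol
mass of NaOH = 7.596 × 10^-3 × 40.00 = 0.3039 g
% NaOH = 0.3039 / 0.6592 × 100 = 46.09 %

46.09 %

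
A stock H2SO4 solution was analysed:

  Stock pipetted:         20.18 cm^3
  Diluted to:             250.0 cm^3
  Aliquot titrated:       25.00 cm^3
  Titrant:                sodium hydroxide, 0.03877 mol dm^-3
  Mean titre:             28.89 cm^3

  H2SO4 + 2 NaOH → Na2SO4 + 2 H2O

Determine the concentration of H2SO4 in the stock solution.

0.2775 mol/L

n(NaOH) = 0.02889 × 0.03877 = 1.120 × 10^-3 mol
From the 1:2 ratio, n(H2SO4) in the aliquot = 1/2 × 1.120 × 10^-3 = 5.600 × 10^-4 mol
[H2SO4]_dilute = 5.600 × 10^-4 / 0.02500 = 0.02240 mol/L
Dilution factor = 250.0 / 20.18 = 12.39
[H2SO4]_stock = 0.02240 × 12.39 = 0.2775 mol/L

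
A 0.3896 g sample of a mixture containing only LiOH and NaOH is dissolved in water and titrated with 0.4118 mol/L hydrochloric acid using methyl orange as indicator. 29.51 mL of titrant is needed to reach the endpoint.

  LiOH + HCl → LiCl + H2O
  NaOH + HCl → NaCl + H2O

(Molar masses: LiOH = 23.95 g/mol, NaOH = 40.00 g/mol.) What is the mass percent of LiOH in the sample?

n(HCl) = 0.02951 × 0.4118 = 0.01215 mol
Let x = n(LiOH), y = n(NaOH).
Titrant: 1x + 1y = 0.01215;  mass: 23.95x + 40.00y = 0.3896
Solving, x = 6.012 × 10^-3 mol, y = 6.140 × 10^-3 mol
mass of LiOH = 6.012 × 10^-3 × 23.95 = 0.1440 g
% LiOH = 0.1440 / 0.3896 × 100 = 36.96 %

36.96 %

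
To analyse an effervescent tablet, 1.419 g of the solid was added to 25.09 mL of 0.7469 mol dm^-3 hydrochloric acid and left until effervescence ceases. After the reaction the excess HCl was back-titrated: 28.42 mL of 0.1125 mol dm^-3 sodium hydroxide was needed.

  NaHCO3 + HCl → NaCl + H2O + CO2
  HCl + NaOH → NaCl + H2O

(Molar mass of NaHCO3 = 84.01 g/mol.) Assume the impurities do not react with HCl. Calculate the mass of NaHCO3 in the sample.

n(HCl) added = 0.02509 × 0.7469 = 0.01874 mol
n(NaOH) used in back-titration = 0.02842 × 0.1125 = 3.197 × 10^-3 mol
n(HCl) left over = 3.197 × 10^-3 mol (1:1 ratio)
n(HCl) consumed by analyte = 0.01874 − 3.197 × 10^-3 = 0.01554 mol
n(NaHCO3) = 0.01554 mol (1:1 ratio)
mass of NaHCO3 = 0.01554 × 84.01 = 1.306 g

1.306 g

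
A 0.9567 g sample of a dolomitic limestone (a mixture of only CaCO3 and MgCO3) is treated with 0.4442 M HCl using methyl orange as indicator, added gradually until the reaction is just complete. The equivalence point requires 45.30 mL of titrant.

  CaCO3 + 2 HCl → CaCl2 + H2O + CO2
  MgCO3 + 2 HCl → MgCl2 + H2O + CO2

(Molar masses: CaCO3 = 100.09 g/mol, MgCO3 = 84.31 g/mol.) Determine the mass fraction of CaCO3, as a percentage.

n(HCl) = 0.04530 × 0.4442 = 0.02012 mol
Let x = n(CaCO3), y = n(MgCO3).
Titrant: 2x + 2y = 0.02012;  mass: 100.09x + 84.31y = 0.9567
Solving, x = 6.872 × 10^-3 mol, y = 3.189 × 10^-3 mol
mass of CaCO3 = 6.872 × 10^-3 × 100.09 = 0.6879 g
% CaCO3 = 0.6879 / 0.9567 × 100 = 71.90 %

71.90 %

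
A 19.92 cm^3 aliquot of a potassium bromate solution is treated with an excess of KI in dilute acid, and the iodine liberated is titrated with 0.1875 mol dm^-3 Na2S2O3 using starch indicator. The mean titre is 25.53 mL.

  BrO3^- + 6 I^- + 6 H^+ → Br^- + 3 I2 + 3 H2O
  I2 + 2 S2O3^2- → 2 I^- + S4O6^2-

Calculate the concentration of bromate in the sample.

0.04005 mol/L

n(S2O3^2-) = 0.02553 × 0.1875 = 4.787 × 10^-3 mol
n(I2) = n(S2O3^2-)/2 = 2.393 × 10^-3 mol
From the 1:3 ratio, n(BrO3^-) in the aliquot = 1/3 × 2.393 × 10^-3 = 7.978 × 10^-4 mol
[BrO3^-] = 7.978 × 10^-4 / 0.01992 = 0.04005 mol/L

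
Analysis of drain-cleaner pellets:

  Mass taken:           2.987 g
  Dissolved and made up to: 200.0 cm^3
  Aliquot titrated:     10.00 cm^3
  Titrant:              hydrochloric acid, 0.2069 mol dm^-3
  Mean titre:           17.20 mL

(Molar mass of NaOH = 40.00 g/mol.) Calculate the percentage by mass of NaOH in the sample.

NaOH + HCl → NaCl + H2O
n(HCl) per titration = 0.01720 × 0.2069 = 3.559 × 10^-3 mol
n(NaOH) in each aliquot = 3.559 × 10^-3 mol (1:1 ratio)
n(NaOH) in the whole flask = 3.559 × 10^-3 × 200.0/10.00 = 0.07117 mol
mass of NaOH = 0.07117 × 40.00 = 2.847 g
% NaOH = 2.847 / 2.987 × 100 = 95.31 %

95.31 %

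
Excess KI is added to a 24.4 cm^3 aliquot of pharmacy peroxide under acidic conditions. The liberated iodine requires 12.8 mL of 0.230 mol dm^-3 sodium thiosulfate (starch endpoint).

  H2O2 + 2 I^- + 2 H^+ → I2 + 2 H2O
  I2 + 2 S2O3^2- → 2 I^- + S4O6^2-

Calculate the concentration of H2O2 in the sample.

n(S2O3^2-) = 0.0128 × 0.230 = 2.94 × 10^-3 mol
n(I2) = n(S2O3^2-)/2 = 1.47 × 10^-3 mol
n(H2O2) in the aliquot = 1.47 × 10^-3 mol (1:1 ratio)
[H2O2] = 1.47 × 10^-3 / 0.0244 = 0.0603 mol/L

0.0603 mol/L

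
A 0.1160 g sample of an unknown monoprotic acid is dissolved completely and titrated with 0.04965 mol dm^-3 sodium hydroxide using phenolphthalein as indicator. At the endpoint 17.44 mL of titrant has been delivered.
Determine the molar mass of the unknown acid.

n(NaOH) = 0.01744 L × 0.04965 mol/L = 8.659 × 10^-4 mol
n(HA) = 8.659 × 10^-4 mol (1:1 ratio)
M = m / n = 0.1160 g / 8.659 × 10^-4 mol = 134.0 g/mol

134.0 g/mol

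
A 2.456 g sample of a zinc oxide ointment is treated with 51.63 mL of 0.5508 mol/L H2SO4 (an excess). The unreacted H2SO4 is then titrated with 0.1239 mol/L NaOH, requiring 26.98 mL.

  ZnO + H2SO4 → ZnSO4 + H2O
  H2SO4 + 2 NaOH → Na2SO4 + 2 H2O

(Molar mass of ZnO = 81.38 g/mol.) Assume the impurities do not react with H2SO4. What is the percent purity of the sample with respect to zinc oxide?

88.69 %

n(H2SO4) added = 0.05163 × 0.5508 = 0.02844 mol
n(NaOH) used in back-titration = 0.02698 × 0.1239 = 3.343 × 10^-3 mol
From the 1:2 ratio, n(H2SO4) left over = 1/2 × 3.343 × 10^-3 = 1.671 × 10^-3 mol
n(H2SO4) consumed by analyte = 0.02844 − 1.671 × 10^-3 = 0.02677 mol
n(ZnO) = 0.02677 mol (1:1 ratio)
mass of ZnO = 0.02677 × 81.38 = 2.178 g
% ZnO = 2.178 / 2.456 × 100 = 88.69 %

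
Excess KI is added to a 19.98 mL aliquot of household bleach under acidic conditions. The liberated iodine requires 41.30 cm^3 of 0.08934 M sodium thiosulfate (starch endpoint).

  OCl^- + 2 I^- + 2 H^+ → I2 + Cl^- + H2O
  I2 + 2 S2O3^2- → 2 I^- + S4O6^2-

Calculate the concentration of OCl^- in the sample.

n(S2O3^2-) = 0.04130 × 0.08934 = 3.690 × 10^-3 mol
n(I2) = n(S2O3^2-)/2 = 1.845 × 10^-3 mol
n(OCl^-) in the aliquot = 1.845 × 10^-3 mol (1:1 ratio)
[OCl^-] = 1.845 × 10^-3 / 0.01998 = 0.09234 mol/L

0.09234 M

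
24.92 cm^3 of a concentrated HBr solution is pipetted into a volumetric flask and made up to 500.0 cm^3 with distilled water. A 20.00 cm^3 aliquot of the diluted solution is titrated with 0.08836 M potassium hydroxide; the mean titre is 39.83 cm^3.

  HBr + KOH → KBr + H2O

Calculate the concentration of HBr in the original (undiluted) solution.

3.531 M

n(KOH) = 0.03983 × 0.08836 = 3.519 × 10^-3 mol
n(HBr) in the aliquot = 3.519 × 10^-3 mol (1:1 ratio)
[HBr]_dilute = 3.519 × 10^-3 / 0.02000 = 0.1760 mol/L
Dilution factor = 500.0 / 24.92 = 20.06
[HBr]_stock = 0.1760 × 20.06 = 3.531 mol/L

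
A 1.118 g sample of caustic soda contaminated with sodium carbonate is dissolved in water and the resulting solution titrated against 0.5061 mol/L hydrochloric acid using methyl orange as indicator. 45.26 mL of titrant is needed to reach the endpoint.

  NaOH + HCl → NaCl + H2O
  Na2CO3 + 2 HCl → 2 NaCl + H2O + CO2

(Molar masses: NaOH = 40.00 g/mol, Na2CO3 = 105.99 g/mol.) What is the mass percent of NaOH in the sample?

26.41 %

n(HCl) = 0.04526 × 0.5061 = 0.02291 mol
Let x = n(NaOH), y = n(Na2CO3).
Titrant: 1x + 2y = 0.02291;  mass: 40.00x + 105.99y = 1.118
Solving, x = 7.380 × 10^-3 mol, y = 7.763 × 10^-3 mol
mass of NaOH = 7.380 × 10^-3 × 40.00 = 0.2952 g
% NaOH = 0.2952 / 1.118 × 100 = 26.41 %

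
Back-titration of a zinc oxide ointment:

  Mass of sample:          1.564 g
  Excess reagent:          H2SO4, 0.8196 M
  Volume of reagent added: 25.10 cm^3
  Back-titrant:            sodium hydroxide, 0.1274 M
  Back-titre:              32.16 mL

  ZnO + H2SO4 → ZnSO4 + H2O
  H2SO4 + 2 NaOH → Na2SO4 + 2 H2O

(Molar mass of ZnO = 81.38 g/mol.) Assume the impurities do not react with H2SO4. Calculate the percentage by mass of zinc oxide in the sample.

n(H2SO4) added = 0.02510 × 0.8196 = 0.02057 mol
n(NaOH) used in back-titration = 0.03216 × 0.1274 = 4.097 × 10^-3 mol
From the 1:2 ratio, n(H2SO4) left over = 1/2 × 4.097 × 10^-3 = 2.049 × 10^-3 mol
n(H2SO4) consumed by analyte = 0.02057 − 2.049 × 10^-3 = 0.01852 mol
n(ZnO) = 0.01852 mol (1:1 ratio)
mass of ZnO = 0.01852 × 81.38 = 1.507 g
% ZnO = 1.507 / 1.564 × 100 = 96.38 %

96.38 %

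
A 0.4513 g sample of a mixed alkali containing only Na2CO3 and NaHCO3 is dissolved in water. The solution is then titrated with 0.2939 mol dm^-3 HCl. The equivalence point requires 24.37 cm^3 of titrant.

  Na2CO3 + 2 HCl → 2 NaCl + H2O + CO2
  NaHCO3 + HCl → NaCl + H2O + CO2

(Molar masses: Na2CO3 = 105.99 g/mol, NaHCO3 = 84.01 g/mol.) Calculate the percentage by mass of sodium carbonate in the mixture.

56.95 %

n(HCl) = 0.02437 × 0.2939 = 7.162 × 10^-3 mol
Let x = n(Na2CO3), y = n(NaHCO3).
Titrant: 2x + 1y = 7.162 × 10^-3;  mass: 105.99x + 84.01y = 0.4513
Solving, x = 2.425 × 10^-3 mol, y = 2.313 × 10^-3 mol
mass of Na2CO3 = 2.425 × 10^-3 × 105.99 = 0.2570 g
% Na2CO3 = 0.2570 / 0.4513 × 100 = 56.95 %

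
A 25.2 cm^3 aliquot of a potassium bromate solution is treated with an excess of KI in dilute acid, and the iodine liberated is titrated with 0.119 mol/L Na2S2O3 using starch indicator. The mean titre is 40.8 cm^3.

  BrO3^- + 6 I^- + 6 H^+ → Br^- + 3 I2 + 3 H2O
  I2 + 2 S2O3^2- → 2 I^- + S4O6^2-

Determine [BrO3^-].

n(S2O3^2-) = 0.0408 × 0.119 = 4.86 × 10^-3 mol
n(I2) = n(S2O3^2-)/2 = 2.43 × 10^-3 mol
From the 1:3 ratio, n(BrO3^-) in the aliquot = 1/3 × 2.43 × 10^-3 = 8.09 × 10^-4 mol
[BrO3^-] = 8.09 × 10^-4 / 0.0252 = 0.0321 mol/L

0.0321 mol/L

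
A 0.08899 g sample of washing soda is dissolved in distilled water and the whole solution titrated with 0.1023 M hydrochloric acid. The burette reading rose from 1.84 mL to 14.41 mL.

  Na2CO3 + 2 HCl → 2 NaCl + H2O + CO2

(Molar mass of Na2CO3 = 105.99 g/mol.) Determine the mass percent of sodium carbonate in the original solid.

76.58 %

n(HCl) = 0.01257 L × 0.1023 mol/L = 1.286 × 10^-3 mol
From the 1:2 ratio, n(Na2CO3) = 1/2 × 1.286 × 10^-3 = 6.430 × 10^-4 mol
mass of Na2CO3 = 6.430 × 10^-4 × 105.99 g/mol = 0.06815 g
% Na2CO3 = 0.06815 / 0.08899 × 100 = 76.58 %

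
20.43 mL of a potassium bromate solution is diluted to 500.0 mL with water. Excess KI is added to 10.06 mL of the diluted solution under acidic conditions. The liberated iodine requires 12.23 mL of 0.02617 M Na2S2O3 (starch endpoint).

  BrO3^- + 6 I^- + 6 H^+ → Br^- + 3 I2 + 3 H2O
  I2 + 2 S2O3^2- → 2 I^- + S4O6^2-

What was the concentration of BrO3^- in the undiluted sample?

n(S2O3^2-) = 0.01223 × 0.02617 = 3.201 × 10^-4 mol
n(I2) = n(S2O3^2-)/2 = 1.600 × 10^-4 mol
From the 1:3 ratio, n(BrO3^-) in the aliquot = 1/3 × 1.600 × 10^-4 = 5.334 × 10^-5 mol
[BrO3^-]_dilute = 5.334 × 10^-5 / 0.01006 = 0.005303 mol/L
[BrO3^-]_original = 0.005303 × 500.0/20.43 = 0.1298 mol/L

0.1298 M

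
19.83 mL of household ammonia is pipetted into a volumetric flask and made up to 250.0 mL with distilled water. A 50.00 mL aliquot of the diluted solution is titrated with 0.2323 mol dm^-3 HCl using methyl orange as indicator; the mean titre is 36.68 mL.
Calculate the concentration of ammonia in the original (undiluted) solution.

2.148 mol/L

NH3 + HCl → NH4Cl
n(HCl) = 0.03668 × 0.2323 = 8.521 × 10^-3 mol
n(NH3) in the aliquot = 8.521 × 10^-3 mol (1:1 ratio)
[NH3]_dilute = 8.521 × 10^-3 / 0.05000 = 0.1704 mol/L
Dilution factor = 250.0 / 19.83 = 12.61
[NH3]_stock = 0.1704 × 12.61 = 2.148 mol/L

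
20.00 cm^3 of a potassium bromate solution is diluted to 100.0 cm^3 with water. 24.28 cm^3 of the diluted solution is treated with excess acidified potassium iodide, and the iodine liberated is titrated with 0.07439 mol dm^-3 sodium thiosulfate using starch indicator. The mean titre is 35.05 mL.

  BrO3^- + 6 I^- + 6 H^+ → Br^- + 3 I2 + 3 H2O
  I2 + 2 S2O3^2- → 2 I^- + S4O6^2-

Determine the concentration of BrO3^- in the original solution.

0.08949 mol/L

n(S2O3^2-) = 0.03505 × 0.07439 = 2.607 × 10^-3 mol
n(I2) = n(S2O3^2-)/2 = 1.304 × 10^-3 mol
From the 1:3 ratio, n(BrO3^-) in the aliquot = 1/3 × 1.304 × 10^-3 = 4.346 × 10^-4 mol
[BrO3^-]_dilute = 4.346 × 10^-4 / 0.02428 = 0.01790 mol/L
[BrO3^-]_original = 0.01790 × 100.0/20.00 = 0.08949 mol/L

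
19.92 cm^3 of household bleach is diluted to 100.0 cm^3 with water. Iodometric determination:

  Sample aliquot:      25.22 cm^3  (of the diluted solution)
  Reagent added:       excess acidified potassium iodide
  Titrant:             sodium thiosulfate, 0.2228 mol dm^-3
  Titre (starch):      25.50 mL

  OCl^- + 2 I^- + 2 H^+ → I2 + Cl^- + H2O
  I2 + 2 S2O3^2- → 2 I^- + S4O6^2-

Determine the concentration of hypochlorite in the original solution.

n(S2O3^2-) = 0.02550 × 0.2228 = 5.681 × 10^-3 mol
n(I2) = n(S2O3^2-)/2 = 2.841 × 10^-3 mol
n(OCl^-) in the aliquot = 2.841 × 10^-3 mol (1:1 ratio)
[OCl^-]_dilute = 2.841 × 10^-3 / 0.02522 = 0.1126 mol/L
[OCl^-]_original = 0.1126 × 100.0/19.92 = 0.5654 mol/L

0.5654 mol/L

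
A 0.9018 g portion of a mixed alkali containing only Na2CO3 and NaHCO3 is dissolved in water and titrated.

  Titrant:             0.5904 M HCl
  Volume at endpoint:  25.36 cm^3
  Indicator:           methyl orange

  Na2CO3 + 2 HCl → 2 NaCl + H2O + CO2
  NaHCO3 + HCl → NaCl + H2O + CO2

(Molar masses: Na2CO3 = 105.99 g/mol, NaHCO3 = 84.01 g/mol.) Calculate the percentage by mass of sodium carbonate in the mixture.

67.46 %

n(HCl) = 0.02536 × 0.5904 = 0.01497 mol
Let x = n(Na2CO3), y = n(NaHCO3).
Titrant: 2x + 1y = 0.01497;  mass: 105.99x + 84.01y = 0.9018
Solving, x = 5.740 × 10^-3 mol, y = 3.493 × 10^-3 mol
mass of Na2CO3 = 5.740 × 10^-3 × 105.99 = 0.6084 g
% Na2CO3 = 0.6084 / 0.9018 × 100 = 67.46 %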